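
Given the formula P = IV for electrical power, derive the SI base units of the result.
Units of each symbol in P = IV:
  I (current): A
  V (voltage, in volts): kg·m²/(s³·A)

Multiplying the contributions: [A] · [kg·m²/(s³·A)]
Adding exponents of each base unit: kg: 1, m: 2, s: -3
SI base units of electrical power: kg·m²/s³

Answer: kg·m²/s³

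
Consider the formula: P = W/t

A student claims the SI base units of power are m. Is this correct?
Units of each symbol in P = W/t:
  W (work): kg·m²/s²
  t (time): s  → in the denominator, contributes 1/s

Multiplying the contributions: [kg·m²/s²] · [1/s]
Adding exponents of each base unit: kg: 1, m: 2, s: -3
SI base units of power: kg·m²/s³

The claimed units m (exponents m: 1) do not match the derived units kg·m²/s³ (exponents kg: 1, m: 2, s: -3), so the claim is incorrect.

Answer: No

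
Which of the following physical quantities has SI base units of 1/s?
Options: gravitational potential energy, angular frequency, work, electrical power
Checking the SI base units of each option:
  gravitational potential energy (U = -GMm/r): kg·m²/s²  ✗
  angular frequency (ω = 2πf): 1/s  ✓ matches
  work (W = Fd): kg·m²/s²  ✗
  electrical power (P = IV): kg·m²/s³  ✗

Only angular frequency has units 1/s.

Answer: angular frequency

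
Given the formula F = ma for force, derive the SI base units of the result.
Units of each symbol in F = ma:
  m (mass): kg
  a (acceleration): m/s²

Multiplying the contributions: [kg] · [m/s²]
Adding exponents of each base unit: kg: 1, m: 1, s: -2
SI base units of force: kg·m/s²

Answer: kg·m/s²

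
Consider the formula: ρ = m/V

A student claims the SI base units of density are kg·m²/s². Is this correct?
Units of each symbol in ρ = m/V:
  m (mass): kg
  V (volume): m³  → in the denominator, contributes 1/m³

Multiplying the contributions: [kg] · [1/m³]
Adding exponents of each base unit: kg: 1, m: -3
SI base units of density: kg/m³

The claimed units kg·m²/s² (exponents kg: 1, m: 2, s: -2) do not match the derived units kg/m³ (exponents kg: 1, m: -3), so the claim is incorrect.

Answer: No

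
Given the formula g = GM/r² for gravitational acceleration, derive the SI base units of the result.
Units of each symbol in g = GM/r²:
  G (gravitational constant): m³/(kg·s²)
  M (mass): kg
  r (distance): m  → to the power 2 in the denominator, contributes 1/m²

Multiplying the contributions: [m³/(kg·s²)] · [kg] · [1/m²]
Adding exponents of each base unit: m: 1, s: -2
SI base units of gravitational acceleration: m/s²

Answer: m/s²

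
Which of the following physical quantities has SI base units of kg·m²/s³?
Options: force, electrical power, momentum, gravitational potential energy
Checking the SI base units of each option:
  force (F = ma): kg·m/s²  ✗
  electrical power (P = IV): kg·m²/s³  ✓ matches
  momentum (p = mv): kg·m/s  ✗
  gravitational potential energy (U = -GMm/r): kg·m²/s²  ✗

Only electrical power has units kg·m²/s³.

Answer: electrical power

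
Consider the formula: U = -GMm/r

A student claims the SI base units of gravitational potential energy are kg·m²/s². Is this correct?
Units of each symbol in U = -GMm/r:
  G (gravitational constant): m³/(kg·s²)
  M (mass): kg
  m (mass): kg
  r (distance): m  → in the denominator, contributes 1/m
  The minus sign does not affect the units.

Multiplying the contributions: [m³/(kg·s²)] · [kg] · [kg] · [1/m]
Adding exponents of each base unit: kg: 1, m: 2, s: -2
SI base units of gravitational potential energy: kg·m²/s²

The claimed units kg·m²/s² match the derived units, so the claim is correct.

Answer: Yes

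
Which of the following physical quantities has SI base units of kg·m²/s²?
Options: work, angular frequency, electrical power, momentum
Checking the SI base units of each option:
  work (W = Fd): kg·m²/s²  ✓ matches
  angular frequency (ω = 2πf): 1/s  ✗
  electrical power (P = IV): kg·m²/s³  ✗
  momentum (p = mv): kg·m/s  ✗

Only work has units kg·m²/s².

Answer: work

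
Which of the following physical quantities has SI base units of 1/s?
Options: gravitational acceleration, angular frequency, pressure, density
Checking the SI base units of each option:
  gravitational acceleration (g = GM/r²): m/s²  ✗
  angular frequency (ω = 2πf): 1/s  ✓ matches
  pressure (P = F/A): kg/(m·s²)  ✗
  density (ρ = m/V): kg/m³  ✗

Only angular frequency has units 1/s.

Answer: angular frequency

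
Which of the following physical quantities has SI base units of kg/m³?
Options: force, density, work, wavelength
Checking the SI base units of each option:
  force (F = ma): kg·m/s²  ✗
  density (ρ = m/V): kg/m³  ✓ matches
  work (W = Fd): kg·m²/s²  ✗
  wavelength (λ = v/f): m  ✗

Only density has units kg/m³.

Answer: density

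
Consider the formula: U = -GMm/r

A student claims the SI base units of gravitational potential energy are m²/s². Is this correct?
Units of each symbol in U = -GMm/r:
  G (gravitational constant): m³/(kg·s²)
  M (mass): kg
  m (mass): kg
  r (distance): m  → in the denominator, contributes 1/m
  The minus sign does not affect the units.

Multiplying the contributions: [m³/(kg·s²)] · [kg] · [kg] · [1/m]
Adding exponents of each base unit: kg: 1, m: 2, s: -2
SI base units of gravitational potential energy: kg·m²/s²

The claimed units m²/s² (exponents m: 2, s: -2) do not match the derived units kg·m²/s² (exponents kg: 1, m: 2, s: -2), so the claim is incorrect.

Answer: No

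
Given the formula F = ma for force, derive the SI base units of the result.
Units of each symbol in F = ma:
  m (mass): kg
  a (acceleration): m/s²

Multiplying the contributions: [kg] · [m/s²]
Adding exponents of each base unit: kg: 1, m: 1, s: -2
SI base units of force: kg·m/s²

Answer: kg·m/s²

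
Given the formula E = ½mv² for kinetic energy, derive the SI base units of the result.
Units of each symbol in E = ½mv²:
  m (mass): kg
  v (speed): m/s  → to the power 2, contributes m²/s²
  The factor ½ is dimensionless.

Multiplying the contributions: [kg] · [m²/s²]
Adding exponents of each base unit: kg: 1, m: 2, s: -2
SI base units of kinetic energy: kg·m²/s²

Answer: kg·m²/s²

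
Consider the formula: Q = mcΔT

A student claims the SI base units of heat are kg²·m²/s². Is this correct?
Units of each symbol in Q = mcΔT:
  m (mass): kg
  c (specific heat capacity, in J/(kg·K)): m²/(s²·K)
  ΔT (temperature change): K

Multiplying the contributions: [kg] · [m²/(s²·K)] · [K]
Adding exponents of each base unit: kg: 1, m: 2, s: -2
SI base units of heat: kg·m²/s²

The claimed units kg²·m²/s² (exponents kg: 2, m: 2, s: -2) do not match the derived units kg·m²/s² (exponents kg: 1, m: 2, s: -2), so the claim is incorrect.

Answer: No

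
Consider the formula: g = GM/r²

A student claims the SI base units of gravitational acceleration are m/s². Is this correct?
Units of each symbol in g = GM/r²:
  G (gravitational constant): m³/(kg·s²)
  M (mass): kg
  r (distance): m  → to the power 2 in the denominator, contributes 1/m²

Multiplying the contributions: [m³/(kg·s²)] · [kg] · [1/m²]
Adding exponents of each base unit: m: 1, s: -2
SI base units of gravitational acceleration: m/s²

The claimed units m/s² match the derived units, so the claim is correct.

Answer: Yes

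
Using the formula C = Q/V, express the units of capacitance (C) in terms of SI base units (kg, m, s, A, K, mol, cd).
Units of each symbol in C = Q/V:
  Q (charge, in coulombs): s·A
  V (voltage, in volts): kg·m²/(s³·A)  → in the denominator, contributes s³·A/(kg·m²)

Multiplying the contributions: [s·A] · [s³·A/(kg·m²)]
Adding exponents of each base unit: kg: -1, m: -2, s: 4, A: 2
SI base units of capacitance: s⁴·A²/(kg·m²)

Answer: s⁴·A²/(kg·m²)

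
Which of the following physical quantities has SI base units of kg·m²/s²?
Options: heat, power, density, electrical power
Checking the SI base units of each option:
  heat (Q = mcΔT): kg·m²/s²  ✓ matches
  power (P = W/t): kg·m²/s³  ✗
  density (ρ = m/V): kg/m³  ✗
  electrical power (P = IV): kg·m²/s³  ✗

Only heat has units kg·m²/s².

Answer: heat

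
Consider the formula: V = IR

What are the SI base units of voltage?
Units of each symbol in V = IR:
  I (current): A
  R (resistance, in ohms): kg·m²/(s³·A²)

Multiplying the contributions: [A] · [kg·m²/(s³·A²)]
Adding exponents of each base unit: kg: 1, m: 2, s: -3, A: -1
SI base units of voltage: kg·m²/(s³·A)

Answer: kg·m²/(s³·A)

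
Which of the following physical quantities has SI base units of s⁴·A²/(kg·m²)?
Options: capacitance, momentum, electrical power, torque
Checking the SI base units of each option:
  capacitance (C = Q/V): s⁴·A²/(kg·m²)  ✓ matches
  momentum (p = mv): kg·m/s  ✗
  electrical power (P = IV): kg·m²/s³  ✗
  torque (τ = Fr): kg·m²/s²  ✗

Only capacitance has units s⁴·A²/(kg·m²).

Answer: capacitance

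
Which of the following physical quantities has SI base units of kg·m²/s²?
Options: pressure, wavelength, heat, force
Checking the SI base units of each option:
  pressure (P = F/A): kg/(m·s²)  ✗
  wavelength (λ = v/f): m  ✗
  heat (Q = mcΔT): kg·m²/s²  ✓ matches
  force (F = ma): kg·m/s²  ✗

Only heat has units kg·m²/s².

Answer: heat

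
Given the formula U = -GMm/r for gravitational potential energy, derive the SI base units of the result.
Units of each symbol in U = -GMm/r:
  G (gravitational constant): m³/(kg·s²)
  M (mass): kg
  m (mass): kg
  r (distance): m  → in the denominator, contributes 1/m
  The minus sign does not affect the units.

Multiplying the contributions: [m³/(kg·s²)] · [kg] · [kg] · [1/m]
Adding exponents of each base unit: kg: 1, m: 2, s: -2
SI base units of gravitational potential energy: kg·m²/s²

Answer: kg·m²/s²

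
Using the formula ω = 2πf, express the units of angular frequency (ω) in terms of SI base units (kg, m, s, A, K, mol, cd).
Units of each symbol in ω = 2πf:
  f (frequency): 1/s
  The factor 2π is dimensionless.

Multiplying the contributions: [1/s]
Adding exponents of each base unit: s: -1
SI base units of angular frequency: 1/s

Answer: 1/s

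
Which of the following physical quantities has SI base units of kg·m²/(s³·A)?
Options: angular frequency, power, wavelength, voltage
Checking the SI base units of each option:
  angular frequency (ω = 2πf): 1/s  ✗
  power (P = W/t): kg·m²/s³  ✗
  wavelength (λ = v/f): m  ✗
  voltage (V = IR): kg·m²/(s³·A)  ✓ matches

Only voltage has units kg·m²/(s³·A).

Answer: voltage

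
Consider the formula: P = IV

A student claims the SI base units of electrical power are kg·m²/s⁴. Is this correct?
Units of each symbol in P = IV:
  I (current): A
  V (voltage, in volts): kg·m²/(s³·A)

Multiplying the contributions: [A] · [kg·m²/(s³·A)]
Adding exponents of each base unit: kg: 1, m: 2, s: -3
SI base units of electrical power: kg·m²/s³

The claimed units kg·m²/s⁴ (exponents kg: 1, m: 2, s: -4) do not match the derived units kg·m²/s³ (exponents kg: 1, m: 2, s: -3), so the claim is incorrect.

Answer: No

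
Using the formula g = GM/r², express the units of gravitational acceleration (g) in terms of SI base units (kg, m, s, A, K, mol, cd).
Units of each symbol in g = GM/r²:
  G (gravitational constant): m³/(kg·s²)
  M (mass): kg
  r (distance): m  → to the power 2 in the denominator, contributes 1/m²

Multiplying the contributions: [m³/(kg·s²)] · [kg] · [1/m²]
Adding exponents of each base unit: m: 1, s: -2
SI base units of gravitational acceleration: m/s²

Answer: m/s²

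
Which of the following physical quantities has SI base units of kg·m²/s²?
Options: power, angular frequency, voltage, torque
Checking the SI base units of each option:
  power (P = W/t): kg·m²/s³  ✗
  angular frequency (ω = 2πf): 1/s  ✗
  voltage (V = IR): kg·m²/(s³·A)  ✗
  torque (τ = Fr): kg·m²/s²  ✓ matches

Only torque has units kg·m²/s².

Answer: torque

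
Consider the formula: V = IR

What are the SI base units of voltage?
Units of each symbol in V = IR:
  I (current): A
  R (resistance, in ohms): kg·m²/(s³·A²)

Multiplying the contributions: [A] · [kg·m²/(s³·A²)]
Adding exponents of each base unit: kg: 1, m: 2, s: -3, A: -1
SI base units of voltage: kg·m²/(s³·A)

Answer: kg·m²/(s³·A)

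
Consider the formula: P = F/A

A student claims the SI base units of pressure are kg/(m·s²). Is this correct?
Units of each symbol in P = F/A:
  F (force): kg·m/s²
  A (area): m²  → in the denominator, contributes 1/m²

Multiplying the contributions: [kg·m/s²] · [1/m²]
Adding exponents of each base unit: kg: 1, m: -1, s: -2
SI base units of pressure: kg/(m·s²)

The claimed units kg/(m·s²) match the derived units, so the claim is correct.

Answer: Yes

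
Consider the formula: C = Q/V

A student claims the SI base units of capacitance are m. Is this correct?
Units of each symbol in C = Q/V:
  Q (charge, in coulombs): s·A
  V (voltage, in volts): kg·m²/(s³·A)  → in the denominator, contributes s³·A/(kg·m²)

Multiplying the contributions: [s·A] · [s³·A/(kg·m²)]
Adding exponents of each base unit: kg: -1, m: -2, s: 4, A: 2
SI base units of capacitance: s⁴·A²/(kg·m²)

The claimed units m (exponents m: 1) do not match the derived units s⁴·A²/(kg·m²) (exponents kg: -1, m: -2, s: 4, A: 2), so the claim is incorrect.

Answer: No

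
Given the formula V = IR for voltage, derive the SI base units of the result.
Units of each symbol in V = IR:
  I (current): A
  R (resistance, in ohms): kg·m²/(s³·A²)

Multiplying the contributions: [A] · [kg·m²/(s³·A²)]
Adding exponents of each base unit: kg: 1, m: 2, s: -3, A: -1
SI base units of voltage: kg·m²/(s³·A)

Answer: kg·m²/(s³·A)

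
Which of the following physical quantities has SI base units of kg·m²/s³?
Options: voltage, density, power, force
Checking the SI base units of each option:
  voltage (V = IR): kg·m²/(s³·A)  ✗
  density (ρ = m/V): kg/m³  ✗
  power (P = W/t): kg·m²/s³  ✓ matches
  force (F = ma): kg·m/s²  ✗

Only power has units kg·m²/s³.

Answer: power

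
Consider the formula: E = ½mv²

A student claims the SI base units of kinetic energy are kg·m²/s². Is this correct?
Units of each symbol in E = ½mv²:
  m (mass): kg
  v (speed): m/s  → to the power 2, contributes m²/s²
  The factor ½ is dimensionless.

Multiplying the contributions: [kg] · [m²/s²]
Adding exponents of each base unit: kg: 1, m: 2, s: -2
SI base units of kinetic energy: kg·m²/s²

The claimed units kg·m²/s² match the derived units, so the claim is correct.

Answer: Yes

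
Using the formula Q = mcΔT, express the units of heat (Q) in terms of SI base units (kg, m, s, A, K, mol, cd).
Units of each symbol in Q = mcΔT:
  m (mass): kg
  c (specific heat capacity, in J/(kg·K)): m²/(s²·K)
  ΔT (temperature change): K

Multiplying the contributions: [kg] · [m²/(s²·K)] · [K]
Adding exponents of each base unit: kg: 1, m: 2, s: -2
SI base units of heat: kg·m²/s²

Answer: kg·m²/s²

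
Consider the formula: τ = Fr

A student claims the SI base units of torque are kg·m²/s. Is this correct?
Units of each symbol in τ = Fr:
  F (force): kg·m/s²
  r (lever arm): m

Multiplying the contributions: [kg·m/s²] · [m]
Adding exponents of each base unit: kg: 1, m: 2, s: -2
SI base units of torque: kg·m²/s²

The claimed units kg·m²/s (exponents kg: 1, m: 2, s: -1) do not match the derived units kg·m²/s² (exponents kg: 1, m: 2, s: -2), so the claim is incorrect.

Answer: No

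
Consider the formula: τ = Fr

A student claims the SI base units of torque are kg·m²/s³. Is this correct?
Units of each symbol in τ = Fr:
  F (force): kg·m/s²
  r (lever arm): m

Multiplying the contributions: [kg·m/s²] · [m]
Adding exponents of each base unit: kg: 1, m: 2, s: -2
SI base units of torque: kg·m²/s²

The claimed units kg·m²/s³ (exponents kg: 1, m: 2, s: -3) do not match the derived units kg·m²/s² (exponents kg: 1, m: 2, s: -2), so the claim is incorrect.

Answer: No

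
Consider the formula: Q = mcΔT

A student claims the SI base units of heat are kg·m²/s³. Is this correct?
Units of each symbol in Q = mcΔT:
  m (mass): kg
  c (specific heat capacity, in J/(kg·K)): m²/(s²·K)
  ΔT (temperature change): K

Multiplying the contributions: [kg] · [m²/(s²·K)] · [K]
Adding exponents of each base unit: kg: 1, m: 2, s: -2
SI base units of heat: kg·m²/s²

The claimed units kg·m²/s³ (exponents kg: 1, m: 2, s: -3) do not match the derived units kg·m²/s² (exponents kg: 1, m: 2, s: -2), so the claim is incorrect.

Answer: No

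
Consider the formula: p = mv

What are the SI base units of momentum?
Units of each symbol in p = mv:
  m (mass): kg
  v (velocity): m/s

Multiplying the contributions: [kg] · [m/s]
Adding exponents of each base unit: kg: 1, m: 1, s: -1
SI base units of momentum: kg·m/s

Answer: kg·m/s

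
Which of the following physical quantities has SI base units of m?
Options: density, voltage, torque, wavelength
Checking the SI base units of each option:
  density (ρ = m/V): kg/m³  ✗
  voltage (V = IR): kg·m²/(s³·A)  ✗
  torque (τ = Fr): kg·m²/s²  ✗
  wavelength (λ = v/f): m  ✓ matches

Only wavelength has units m.

Answer: wavelength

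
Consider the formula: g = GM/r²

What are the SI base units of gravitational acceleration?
Units of each symbol in g = GM/r²:
  G (gravitational constant): m³/(kg·s²)
  M (mass): kg
  r (distance): m  → to the power 2 in the denominator, contributes 1/m²

Multiplying the contributions: [m³/(kg·s²)] · [kg] · [1/m²]
Adding exponents of each base unit: m: 1, s: -2
SI base units of gravitational acceleration: m/s²

Answer: m/s²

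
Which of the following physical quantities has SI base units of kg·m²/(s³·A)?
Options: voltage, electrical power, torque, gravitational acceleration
Checking the SI base units of each option:
  voltage (V = IR): kg·m²/(s³·A)  ✓ matches
  electrical power (P = IV): kg·m²/s³  ✗
  torque (τ = Fr): kg·m²/s²  ✗
  gravitational acceleration (g = GM/r²): m/s²  ✗

Only voltage has units kg·m²/(s³·A).

Answer: voltage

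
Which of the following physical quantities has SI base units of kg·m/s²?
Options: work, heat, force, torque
Checking the SI base units of each option:
  work (W = Fd): kg·m²/s²  ✗
  heat (Q = mcΔT): kg·m²/s²  ✗
  force (F = ma): kg·m/s²  ✓ matches
  torque (τ = Fr): kg·m²/s²  ✗

Only force has units kg·m/s².

Answer: force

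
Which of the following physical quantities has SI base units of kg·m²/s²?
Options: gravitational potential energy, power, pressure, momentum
Checking the SI base units of each option:
  gravitational potential energy (U = -GMm/r): kg·m²/s²  ✓ matches
  power (P = W/t): kg·m²/s³  ✗
  pressure (P = F/A): kg/(m·s²)  ✗
  momentum (p = mv): kg·m/s  ✗

Only gravitational potential energy has units kg·m²/s².

Answer: gravitational potential energy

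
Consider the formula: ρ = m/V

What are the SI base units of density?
Units of each symbol in ρ = m/V:
  m (mass): kg
  V (volume): m³  → in the denominator, contributes 1/m³

Multiplying the contributions: [kg] · [1/m³]
Adding exponents of each base unit: kg: 1, m: -3
SI base units of density: kg/m³

Answer: kg/m³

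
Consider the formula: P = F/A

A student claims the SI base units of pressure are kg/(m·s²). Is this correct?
Units of each symbol in P = F/A:
  F (force): kg·m/s²
  A (area): m²  → in the denominator, contributes 1/m²

Multiplying the contributions: [kg·m/s²] · [1/m²]
Adding exponents of each base unit: kg: 1, m: -1, s: -2
SI base units of pressure: kg/(m·s²)

The claimed units kg/(m·s²) match the derived units, so the claim is correct.

Answer: Yes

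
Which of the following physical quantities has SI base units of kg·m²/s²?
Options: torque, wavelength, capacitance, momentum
Checking the SI base units of each option:
  torque (τ = Fr): kg·m²/s²  ✓ matches
  wavelength (λ = v/f): m  ✗
  capacitance (C = Q/V): s⁴·A²/(kg·m²)  ✗
  momentum (p = mv): kg·m/s  ✗

Only torque has units kg·m²/s².

Answer: torque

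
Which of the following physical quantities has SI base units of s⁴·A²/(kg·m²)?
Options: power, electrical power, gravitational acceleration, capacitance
Checking the SI base units of each option:
  power (P = W/t): kg·m²/s³  ✗
  electrical power (P = IV): kg·m²/s³  ✗
  gravitational acceleration (g = GM/r²): m/s²  ✗
  capacitance (C = Q/V): s⁴·A²/(kg·m²)  ✓ matches

Only capacitance has units s⁴·A²/(kg·m²).

Answer: capacitance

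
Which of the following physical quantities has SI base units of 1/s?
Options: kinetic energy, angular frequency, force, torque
Checking the SI base units of each option:
  kinetic energy (E = ½mv²): kg·m²/s²  ✗
  angular frequency (ω = 2πf): 1/s  ✓ matches
  force (F = ma): kg·m/s²  ✗
  torque (τ = Fr): kg·m²/s²  ✗

Only angular frequency has units 1/s.

Answer: angular frequency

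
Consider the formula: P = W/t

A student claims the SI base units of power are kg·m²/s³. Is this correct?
Units of each symbol in P = W/t:
  W (work): kg·m²/s²
  t (time): s  → in the denominator, contributes 1/s

Multiplying the contributions: [kg·m²/s²] · [1/s]
Adding exponents of each base unit: kg: 1, m: 2, s: -3
SI base units of power: kg·m²/s³

The claimed units kg·m²/s³ match the derived units, so the claim is correct.

Answer: Yes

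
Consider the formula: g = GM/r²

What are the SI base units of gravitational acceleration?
Units of each symbol in g = GM/r²:
  G (gravitational constant): m³/(kg·s²)
  M (mass): kg
  r (distance): m  → to the power 2 in the denominator, contributes 1/m²

Multiplying the contributions: [m³/(kg·s²)] · [kg] · [1/m²]
Adding exponents of each base unit: m: 1, s: -2
SI base units of gravitational acceleration: m/s²

Answer: m/s²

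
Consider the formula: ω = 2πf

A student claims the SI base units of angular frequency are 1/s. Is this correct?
Units of each symbol in ω = 2πf:
  f (frequency): 1/s
  The factor 2π is dimensionless.

Multiplying the contributions: [1/s]
Adding exponents of each base unit: s: -1
SI base units of angular frequency: 1/s

The claimed units 1/s match the derived units, so the claim is correct.

Answer: Yes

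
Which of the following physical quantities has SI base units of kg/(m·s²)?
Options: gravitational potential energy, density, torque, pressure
Checking the SI base units of each option:
  gravitational potential energy (U = -GMm/r): kg·m²/s²  ✗
  density (ρ = m/V): kg/m³  ✗
  torque (τ = Fr): kg·m²/s²  ✗
  pressure (P = F/A): kg/(m·s²)  ✓ matches

Only pressure has units kg/(m·s²).

Answer: pressure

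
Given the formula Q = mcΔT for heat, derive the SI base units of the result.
Units of each symbol in Q = mcΔT:
  m (mass): kg
  c (specific heat capacity, in J/(kg·K)): m²/(s²·K)
  ΔT (temperature change): K

Multiplying the contributions: [kg] · [m²/(s²·K)] · [K]
Adding exponents of each base unit: kg: 1, m: 2, s: -2
SI base units of heat: kg·m²/s²

Answer: kg·m²/s²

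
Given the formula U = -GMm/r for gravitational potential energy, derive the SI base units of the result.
Units of each symbol in U = -GMm/r:
  G (gravitational constant): m³/(kg·s²)
  M (mass): kg
  m (mass): kg
  r (distance): m  → in the denominator, contributes 1/m
  The minus sign does not affect the units.

Multiplying the contributions: [m³/(kg·s²)] · [kg] · [kg] · [1/m]
Adding exponents of each base unit: kg: 1, m: 2, s: -2
SI base units of gravitational potential energy: kg·m²/s²

Answer: kg·m²/s²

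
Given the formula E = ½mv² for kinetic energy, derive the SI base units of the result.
Units of each symbol in E = ½mv²:
  m (mass): kg
  v (speed): m/s  → to the power 2, contributes m²/s²
  The factor ½ is dimensionless.

Multiplying the contributions: [kg] · [m²/s²]
Adding exponents of each base unit: kg: 1, m: 2, s: -2
SI base units of kinetic energy: kg·m²/s²

Answer: kg·m²/s²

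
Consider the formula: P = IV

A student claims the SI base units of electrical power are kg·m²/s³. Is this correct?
Units of each symbol in P = IV:
  I (current): A
  V (voltage, in volts): kg·m²/(s³·A)

Multiplying the contributions: [A] · [kg·m²/(s³·A)]
Adding exponents of each base unit: kg: 1, m: 2, s: -3
SI base units of electrical power: kg·m²/s³

The claimed units kg·m²/s³ match the derived units, so the claim is correct.

Answer: Yes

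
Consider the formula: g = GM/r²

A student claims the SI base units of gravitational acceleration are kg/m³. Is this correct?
Units of each symbol in g = GM/r²:
  G (gravitational constant): m³/(kg·s²)
  M (mass): kg
  r (distance): m  → to the power 2 in the denominator, contributes 1/m²

Multiplying the contributions: [m³/(kg·s²)] · [kg] · [1/m²]
Adding exponents of each base unit: m: 1, s: -2
SI base units of gravitational acceleration: m/s²

The claimed units kg/m³ (exponents kg: 1, m: -3) do not match the derived units m/s² (exponents m: 1, s: -2), so the claim is incorrect.

Answer: No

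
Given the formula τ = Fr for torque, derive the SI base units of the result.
Units of each symbol in τ = Fr:
  F (force): kg·m/s²
  r (lever arm): m

Multiplying the contributions: [kg·m/s²] · [m]
Adding exponents of each base unit: kg: 1, m: 2, s: -2
SI base units of torque: kg·m²/s²

Answer: kg·m²/s²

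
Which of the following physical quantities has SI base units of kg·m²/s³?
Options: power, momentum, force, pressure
Checking the SI base units of each option:
  power (P = W/t): kg·m²/s³  ✓ matches
  momentum (p = mv): kg·m/s  ✗
  force (F = ma): kg·m/s²  ✗
  pressure (P = F/A): kg/(m·s²)  ✗

Only power has units kg·m²/s³.

Answer: power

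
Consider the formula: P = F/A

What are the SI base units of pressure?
Units of each symbol in P = F/A:
  F (force): kg·m/s²
  A (area): m²  → in the denominator, contributes 1/m²

Multiplying the contributions: [kg·m/s²] · [1/m²]
Adding exponents of each base unit: kg: 1, m: -1, s: -2
SI base units of pressure: kg/(m·s²)

Answer: kg/(m·s²)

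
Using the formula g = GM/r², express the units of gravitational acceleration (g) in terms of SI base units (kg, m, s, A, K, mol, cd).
Units of each symbol in g = GM/r²:
  G (gravitational constant): m³/(kg·s²)
  M (mass): kg
  r (distance): m  → to the power 2 in the denominator, contributes 1/m²

Multiplying the contributions: [m³/(kg·s²)] · [kg] · [1/m²]
Adding exponents of each base unit: m: 1, s: -2
SI base units of gravitational acceleration: m/s²

Answer: m/s²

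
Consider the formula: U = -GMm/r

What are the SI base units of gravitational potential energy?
Units of each symbol in U = -GMm/r:
  G (gravitational constant): m³/(kg·s²)
  M (mass): kg
  m (mass): kg
  r (distance): m  → in the denominator, contributes 1/m
  The minus sign does not affect the units.

Multiplying the contributions: [m³/(kg·s²)] · [kg] · [kg] · [1/m]
Adding exponents of each base unit: kg: 1, m: 2, s: -2
SI base units of gravitational potential energy: kg·m²/s²

Answer: kg·m²/s²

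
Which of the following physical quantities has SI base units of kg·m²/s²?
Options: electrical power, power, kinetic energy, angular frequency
Checking the SI base units of each option:
  electrical power (P = IV): kg·m²/s³  ✗
  power (P = W/t): kg·m²/s³  ✗
  kinetic energy (E = ½mv²): kg·m²/s²  ✓ matches
  angular frequency (ω = 2πf): 1/s  ✗

Only kinetic energy has units kg·m²/s².

Answer: kinetic energy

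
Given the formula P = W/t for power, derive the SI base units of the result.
Units of each symbol in P = W/t:
  W (work): kg·m²/s²
  t (time): s  → in the denominator, contributes 1/s

Multiplying the contributions: [kg·m²/s²] · [1/s]
Adding exponents of each base unit: kg: 1, m: 2, s: -3
SI base units of power: kg·m²/s³

Answer: kg·m²/s³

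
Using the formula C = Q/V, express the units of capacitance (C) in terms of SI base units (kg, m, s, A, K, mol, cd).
Units of each symbol in C = Q/V:
  Q (charge, in coulombs): s·A
  V (voltage, in volts): kg·m²/(s³·A)  → in the denominator, contributes s³·A/(kg·m²)

Multiplying the contributions: [s·A] · [s³·A/(kg·m²)]
Adding exponents of each base unit: kg: -1, m: -2, s: 4, A: 2
SI base units of capacitance: s⁴·A²/(kg·m²)

Answer: s⁴·A²/(kg·m²)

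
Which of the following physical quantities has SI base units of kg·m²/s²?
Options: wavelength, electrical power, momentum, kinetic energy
Checking the SI base units of each option:
  wavelength (λ = v/f): m  ✗
  electrical power (P = IV): kg·m²/s³  ✗
  momentum (p = mv): kg·m/s  ✗
  kinetic energy (E = ½mv²): kg·m²/s²  ✓ matches

Only kinetic energy has units kg·m²/s².

Answer: kinetic energy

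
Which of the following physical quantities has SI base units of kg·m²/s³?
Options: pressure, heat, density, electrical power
Checking the SI base units of each option:
  pressure (P = F/A): kg/(m·s²)  ✗
  heat (Q = mcΔT): kg·m²/s²  ✗
  density (ρ = m/V): kg/m³  ✗
  electrical power (P = IV): kg·m²/s³  ✓ matches

Only electrical power has units kg·m²/s³.

Answer: electrical power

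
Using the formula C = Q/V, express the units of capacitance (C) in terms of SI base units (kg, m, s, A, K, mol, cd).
Units of each symbol in C = Q/V:
  Q (charge, in coulombs): s·A
  V (voltage, in volts): kg·m²/(s³·A)  → in the denominator, contributes s³·A/(kg·m²)

Multiplying the contributions: [s·A] · [s³·A/(kg·m²)]
Adding exponents of each base unit: kg: -1, m: -2, s: 4, A: 2
SI base units of capacitance: s⁴·A²/(kg·m²)

Answer: s⁴·A²/(kg·m²)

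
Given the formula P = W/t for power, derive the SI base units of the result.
Units of each symbol in P = W/t:
  W (work): kg·m²/s²
  t (time): s  → in the denominator, contributes 1/s

Multiplying the contributions: [kg·m²/s²] · [1/s]
Adding exponents of each base unit: kg: 1, m: 2, s: -3
SI base units of power: kg·m²/s³

Answer: kg·m²/s³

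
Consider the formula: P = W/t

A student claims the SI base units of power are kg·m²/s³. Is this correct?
Units of each symbol in P = W/t:
  W (work): kg·m²/s²
  t (time): s  → in the denominator, contributes 1/s

Multiplying the contributions: [kg·m²/s²] · [1/s]
Adding exponents of each base unit: kg: 1, m: 2, s: -3
SI base units of power: kg·m²/s³

The claimed units kg·m²/s³ match the derived units, so the claim is correct.

Answer: Yes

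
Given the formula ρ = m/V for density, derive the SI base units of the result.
Units of each symbol in ρ = m/V:
  m (mass): kg
  V (volume): m³  → in the denominator, contributes 1/m³

Multiplying the contributions: [kg] · [1/m³]
Adding exponents of each base unit: kg: 1, m: -3
SI base units of density: kg/m³

Answer: kg/m³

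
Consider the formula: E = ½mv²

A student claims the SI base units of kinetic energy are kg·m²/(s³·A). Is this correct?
Units of each symbol in E = ½mv²:
  m (mass): kg
  v (speed): m/s  → to the power 2, contributes m²/s²
  The factor ½ is dimensionless.

Multiplying the contributions: [kg] · [m²/s²]
Adding exponents of each base unit: kg: 1, m: 2, s: -2
SI base units of kinetic energy: kg·m²/s²

The claimed units kg·m²/(s³·A) (exponents kg: 1, m: 2, s: -3, A: -1) do not match the derived units kg·m²/s² (exponents kg: 1, m: 2, s: -2), so the claim is incorrect.

Answer: No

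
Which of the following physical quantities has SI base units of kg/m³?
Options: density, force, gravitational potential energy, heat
Checking the SI base units of each option:
  density (ρ = m/V): kg/m³  ✓ matches
  force (F = ma): kg·m/s²  ✗
  gravitational potential energy (U = -GMm/r): kg·m²/s²  ✗
  heat (Q = mcΔT): kg·m²/s²  ✗

Only density has units kg/m³.

Answer: density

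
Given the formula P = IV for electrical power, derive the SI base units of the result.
Units of each symbol in P = IV:
  I (current): A
  V (voltage, in volts): kg·m²/(s³·A)

Multiplying the contributions: [A] · [kg·m²/(s³·A)]
Adding exponents of each base unit: kg: 1, m: 2, s: -3
SI base units of electrical power: kg·m²/s³

Answer: kg·m²/s³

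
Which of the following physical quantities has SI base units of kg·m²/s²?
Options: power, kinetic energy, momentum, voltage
Checking the SI base units of each option:
  power (P = W/t): kg·m²/s³  ✗
  kinetic energy (E = ½mv²): kg·m²/s²  ✓ matches
  momentum (p = mv): kg·m/s  ✗
  voltage (V = IR): kg·m²/(s³·A)  ✗

Only kinetic energy has units kg·m²/s².

Answer: kinetic energy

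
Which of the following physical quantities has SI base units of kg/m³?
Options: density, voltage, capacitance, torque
Checking the SI base units of each option:
  density (ρ = m/V): kg/m³  ✓ matches
  voltage (V = IR): kg·m²/(s³·A)  ✗
  capacitance (C = Q/V): s⁴·A²/(kg·m²)  ✗
  torque (τ = Fr): kg·m²/s²  ✗

Only density has units kg/m³.

Answer: density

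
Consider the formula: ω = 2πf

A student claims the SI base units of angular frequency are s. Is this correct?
Units of each symbol in ω = 2πf:
  f (frequency): 1/s
  The factor 2π is dimensionless.

Multiplying the contributions: [1/s]
Adding exponents of each base unit: s: -1
SI base units of angular frequency: 1/s

The claimed units s (exponents s: 1) do not match the derived units 1/s (exponents s: -1), so the claim is incorrect.

Answer: No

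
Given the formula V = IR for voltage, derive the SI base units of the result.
Units of each symbol in V = IR:
  I (current): A
  R (resistance, in ohms): kg·m²/(s³·A²)

Multiplying the contributions: [A] · [kg·m²/(s³·A²)]
Adding exponents of each base unit: kg: 1, m: 2, s: -3, A: -1
SI base units of voltage: kg·m²/(s³·A)

Answer: kg·m²/(s³·A)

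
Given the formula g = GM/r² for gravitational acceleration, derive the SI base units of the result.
Units of each symbol in g = GM/r²:
  G (gravitational constant): m³/(kg·s²)
  M (mass): kg
  r (distance): m  → to the power 2 in the denominator, contributes 1/m²

Multiplying the contributions: [m³/(kg·s²)] · [kg] · [1/m²]
Adding exponents of each base unit: m: 1, s: -2
SI base units of gravitational acceleration: m/s²

Answer: m/s²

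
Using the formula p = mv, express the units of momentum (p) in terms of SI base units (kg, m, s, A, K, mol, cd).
Units of each symbol in p = mv:
  m (mass): kg
  v (velocity): m/s

Multiplying the contributions: [kg] · [m/s]
Adding exponents of each base unit: kg: 1, m: 1, s: -1
SI base units of momentum: kg·m/s

Answer: kg·m/s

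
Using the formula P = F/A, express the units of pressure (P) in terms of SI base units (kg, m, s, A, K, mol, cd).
Units of each symbol in P = F/A:
  F (force): kg·m/s²
  A (area): m²  → in the denominator, contributes 1/m²

Multiplying the contributions: [kg·m/s²] · [1/m²]
Adding exponents of each base unit: kg: 1, m: -1, s: -2
SI base units of pressure: kg/(m·s²)

Answer: kg/(m·s²)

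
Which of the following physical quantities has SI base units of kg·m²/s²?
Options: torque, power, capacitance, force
Checking the SI base units of each option:
  torque (τ = Fr): kg·m²/s²  ✓ matches
  power (P = W/t): kg·m²/s³  ✗
  capacitance (C = Q/V): s⁴·A²/(kg·m²)  ✗
  force (F = ma): kg·m/s²  ✗

Only torque has units kg·m²/s².

Answer: torque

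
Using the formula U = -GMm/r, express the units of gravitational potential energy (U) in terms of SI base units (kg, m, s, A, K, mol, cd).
Units of each symbol in U = -GMm/r:
  G (gravitational constant): m³/(kg·s²)
  M (mass): kg
  m (mass): kg
  r (distance): m  → in the denominator, contributes 1/m
  The minus sign does not affect the units.

Multiplying the contributions: [m³/(kg·s²)] · [kg] · [kg] · [1/m]
Adding exponents of each base unit: kg: 1, m: 2, s: -2
SI base units of gravitational potential energy: kg·m²/s²

Answer: kg·m²/s²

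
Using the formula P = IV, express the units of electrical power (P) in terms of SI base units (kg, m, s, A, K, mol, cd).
Units of each symbol in P = IV:
  I (current): A
  V (voltage, in volts): kg·m²/(s³·A)

Multiplying the contributions: [A] · [kg·m²/(s³·A)]
Adding exponents of each base unit: kg: 1, m: 2, s: -3
SI base units of electrical power: kg·m²/s³

Answer: kg·m²/s³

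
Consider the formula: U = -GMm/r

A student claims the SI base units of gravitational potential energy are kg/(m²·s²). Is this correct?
Units of each symbol in U = -GMm/r:
  G (gravitational constant): m³/(kg·s²)
  M (mass): kg
  m (mass): kg
  r (distance): m  → in the denominator, contributes 1/m
  The minus sign does not affect the units.

Multiplying the contributions: [m³/(kg·s²)] · [kg] · [kg] · [1/m]
Adding exponents of each base unit: kg: 1, m: 2, s: -2
SI base units of gravitational potential energy: kg·m²/s²

The claimed units kg/(m²·s²) (exponents kg: 1, m: -2, s: -2) do not match the derived units kg·m²/s² (exponents kg: 1, m: 2, s: -2), so the claim is incorrect.

Answer: No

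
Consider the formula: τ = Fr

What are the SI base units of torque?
Units of each symbol in τ = Fr:
  F (force): kg·m/s²
  r (lever arm): m

Multiplying the contributions: [kg·m/s²] · [m]
Adding exponents of each base unit: kg: 1, m: 2, s: -2
SI base units of torque: kg·m²/s²

Answer: kg·m²/s²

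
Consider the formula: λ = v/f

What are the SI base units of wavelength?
Units of each symbol in λ = v/f:
  v (wave speed): m/s
  f (frequency): 1/s  → in the denominator, contributes s

Multiplying the contributions: [m/s] · [s]
Adding exponents of each base unit: m: 1
SI base units of wavelength: m

Answer: m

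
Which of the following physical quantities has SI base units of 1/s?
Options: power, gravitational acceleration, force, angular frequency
Checking the SI base units of each option:
  power (P = W/t): kg·m²/s³  ✗
  gravitational acceleration (g = GM/r²): m/s²  ✗
  force (F = ma): kg·m/s²  ✗
  angular frequency (ω = 2πf): 1/s  ✓ matches

Only angular frequency has units 1/s.

Answer: angular frequency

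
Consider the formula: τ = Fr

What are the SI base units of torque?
Units of each symbol in τ = Fr:
  F (force): kg·m/s²
  r (lever arm): m

Multiplying the contributions: [kg·m/s²] · [m]
Adding exponents of each base unit: kg: 1, m: 2, s: -2
SI base units of torque: kg·m²/s²

Answer: kg·m²/s²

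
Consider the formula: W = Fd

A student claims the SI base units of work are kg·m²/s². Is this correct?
Units of each symbol in W = Fd:
  F (force): kg·m/s²
  d (displacement): m

Multiplying the contributions: [kg·m/s²] · [m]
Adding exponents of each base unit: kg: 1, m: 2, s: -2
SI base units of work: kg·m²/s²

The claimed units kg·m²/s² match the derived units, so the claim is correct.

Answer: Yes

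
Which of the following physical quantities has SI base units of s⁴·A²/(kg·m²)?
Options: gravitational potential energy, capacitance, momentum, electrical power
Checking the SI base units of each option:
  gravitational potential energy (U = -GMm/r): kg·m²/s²  ✗
  capacitance (C = Q/V): s⁴·A²/(kg·m²)  ✓ matches
  momentum (p = mv): kg·m/s  ✗
  electrical power (P = IV): kg·m²/s³  ✗

Only capacitance has units s⁴·A²/(kg·m²).

Answer: capacitance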